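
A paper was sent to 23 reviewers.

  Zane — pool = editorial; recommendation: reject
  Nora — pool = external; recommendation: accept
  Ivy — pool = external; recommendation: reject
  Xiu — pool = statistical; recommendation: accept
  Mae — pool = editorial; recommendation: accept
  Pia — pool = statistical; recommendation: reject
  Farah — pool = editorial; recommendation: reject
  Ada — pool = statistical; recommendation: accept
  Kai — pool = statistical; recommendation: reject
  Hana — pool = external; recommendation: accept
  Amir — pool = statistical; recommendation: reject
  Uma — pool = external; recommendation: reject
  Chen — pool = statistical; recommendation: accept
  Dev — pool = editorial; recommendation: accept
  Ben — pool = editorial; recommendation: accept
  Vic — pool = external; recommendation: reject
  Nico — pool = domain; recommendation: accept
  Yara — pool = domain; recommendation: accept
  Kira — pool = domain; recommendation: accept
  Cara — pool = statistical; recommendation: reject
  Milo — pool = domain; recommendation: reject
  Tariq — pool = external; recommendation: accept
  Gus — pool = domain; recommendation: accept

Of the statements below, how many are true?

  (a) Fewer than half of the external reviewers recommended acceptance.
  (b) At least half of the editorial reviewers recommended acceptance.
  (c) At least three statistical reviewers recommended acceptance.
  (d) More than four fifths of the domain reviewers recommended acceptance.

(a) external: |A| = 6, |A ∩ B| = 3; needs |A ∩ B| < |A ∖ B| — false.
(b) editorial: |A| = 5, |A ∩ B| = 3; needs |A ∩ B| ≥ |A ∖ B| — true.
(c) statistical: |A| = 7, |A ∩ B| = 3; needs |A ∩ B| ≥ 3 — true.
(d) domain: |A| = 5, |A ∩ B| = 4; needs |A ∩ B| / |A| > 4/5 — false.

2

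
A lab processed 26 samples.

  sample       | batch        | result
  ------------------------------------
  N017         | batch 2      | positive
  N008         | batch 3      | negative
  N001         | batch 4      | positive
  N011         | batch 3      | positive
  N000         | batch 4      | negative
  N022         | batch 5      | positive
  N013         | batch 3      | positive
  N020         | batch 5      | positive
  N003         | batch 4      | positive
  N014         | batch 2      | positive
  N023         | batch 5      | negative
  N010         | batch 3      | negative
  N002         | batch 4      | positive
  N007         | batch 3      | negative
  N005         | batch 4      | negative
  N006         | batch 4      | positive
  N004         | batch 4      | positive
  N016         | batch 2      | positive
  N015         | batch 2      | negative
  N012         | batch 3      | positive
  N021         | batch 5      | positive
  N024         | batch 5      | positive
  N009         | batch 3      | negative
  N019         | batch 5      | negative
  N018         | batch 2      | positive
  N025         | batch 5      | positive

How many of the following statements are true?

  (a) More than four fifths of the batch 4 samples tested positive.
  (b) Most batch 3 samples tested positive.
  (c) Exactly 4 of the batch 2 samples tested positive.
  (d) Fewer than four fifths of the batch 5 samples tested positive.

2

(a) batch 4: |A| = 7, |A ∩ B| = 5; needs |A ∩ B| / |A| > 4/5 — false.
(b) batch 3: |A| = 7, |A ∩ B| = 3; needs |A ∩ B| > |A ∖ B| — false.
(c) batch 2: |A| = 5, |A ∩ B| = 4; needs |A ∩ B| = 4 — true.
(d) batch 5: |A| = 7, |A ∩ B| = 5; needs |A ∩ B| / |A| < 4/5 — true.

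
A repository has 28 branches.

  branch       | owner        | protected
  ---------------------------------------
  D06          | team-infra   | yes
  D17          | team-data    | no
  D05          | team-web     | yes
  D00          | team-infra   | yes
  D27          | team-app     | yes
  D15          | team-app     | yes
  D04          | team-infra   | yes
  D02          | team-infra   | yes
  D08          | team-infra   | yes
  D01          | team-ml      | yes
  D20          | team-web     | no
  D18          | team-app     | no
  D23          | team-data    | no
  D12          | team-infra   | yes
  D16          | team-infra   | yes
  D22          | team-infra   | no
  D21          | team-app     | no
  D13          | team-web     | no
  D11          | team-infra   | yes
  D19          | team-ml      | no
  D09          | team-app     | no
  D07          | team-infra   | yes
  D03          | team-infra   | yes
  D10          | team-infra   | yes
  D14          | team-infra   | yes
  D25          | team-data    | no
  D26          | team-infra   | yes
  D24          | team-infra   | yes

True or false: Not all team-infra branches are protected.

The determiner here denotes the relation: A ⊄ B (|A ∖ B| ≥ 1).
|A| = 15, |A ∩ B| = 14, |A ∖ B| = 1.
So the statement is true.

True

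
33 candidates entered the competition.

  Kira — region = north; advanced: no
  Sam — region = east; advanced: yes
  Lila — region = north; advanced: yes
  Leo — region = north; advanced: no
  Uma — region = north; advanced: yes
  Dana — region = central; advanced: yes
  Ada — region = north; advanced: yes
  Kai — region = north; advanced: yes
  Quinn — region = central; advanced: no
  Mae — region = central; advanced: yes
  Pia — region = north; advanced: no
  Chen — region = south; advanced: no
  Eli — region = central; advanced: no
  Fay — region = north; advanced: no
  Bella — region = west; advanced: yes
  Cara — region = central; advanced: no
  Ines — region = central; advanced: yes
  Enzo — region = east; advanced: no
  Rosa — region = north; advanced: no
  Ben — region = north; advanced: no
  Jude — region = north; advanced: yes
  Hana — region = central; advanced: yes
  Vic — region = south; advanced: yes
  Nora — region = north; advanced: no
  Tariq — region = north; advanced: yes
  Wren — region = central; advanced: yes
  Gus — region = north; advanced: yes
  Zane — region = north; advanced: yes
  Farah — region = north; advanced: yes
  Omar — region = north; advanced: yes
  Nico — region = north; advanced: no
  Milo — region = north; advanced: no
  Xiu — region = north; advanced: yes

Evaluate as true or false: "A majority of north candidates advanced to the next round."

'A majority of north candidates advanced to the next round' holds iff |A ∩ B| > |A ∖ B|.
|A| = 20, |A ∩ B| = 11, |A ∖ B| = 9.
11 > 9, so the statement is true.

True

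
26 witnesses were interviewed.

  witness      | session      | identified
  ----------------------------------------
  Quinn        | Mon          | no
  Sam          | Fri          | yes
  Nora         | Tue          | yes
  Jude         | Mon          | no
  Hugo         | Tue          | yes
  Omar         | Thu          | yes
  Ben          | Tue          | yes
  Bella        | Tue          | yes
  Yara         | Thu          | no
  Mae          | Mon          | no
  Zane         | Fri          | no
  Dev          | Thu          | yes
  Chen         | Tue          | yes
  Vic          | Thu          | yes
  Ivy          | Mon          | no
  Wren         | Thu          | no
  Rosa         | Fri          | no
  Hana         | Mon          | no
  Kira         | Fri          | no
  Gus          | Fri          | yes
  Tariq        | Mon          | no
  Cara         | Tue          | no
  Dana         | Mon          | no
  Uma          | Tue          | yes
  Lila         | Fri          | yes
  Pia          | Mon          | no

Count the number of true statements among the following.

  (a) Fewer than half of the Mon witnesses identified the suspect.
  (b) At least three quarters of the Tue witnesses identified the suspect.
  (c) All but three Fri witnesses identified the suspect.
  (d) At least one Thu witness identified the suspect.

(a) Mon: |A| = 8, |A ∩ B| = 0; needs |A ∩ B| < |A ∖ B| — true.
(b) Tue: |A| = 7, |A ∩ B| = 6; needs |A ∩ B| / |A| ≥ 3/4 — true.
(c) Fri: |A| = 6, |A ∩ B| = 3; needs |A ∖ B| = 3 — true.
(d) Thu: |A| = 5, |A ∩ B| = 3; needs A ∩ B ≠ ∅ (|A ∩ B| ≥ 1) — true.

4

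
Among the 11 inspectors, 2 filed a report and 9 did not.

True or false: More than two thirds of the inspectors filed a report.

Truth condition: |A ∩ B| / |A| > 2/3.
|A| = 11, |A ∩ B| = 2, |A ∖ B| = 9.
|A ∩ B|/|A| = 2/11, so the statement is false.

False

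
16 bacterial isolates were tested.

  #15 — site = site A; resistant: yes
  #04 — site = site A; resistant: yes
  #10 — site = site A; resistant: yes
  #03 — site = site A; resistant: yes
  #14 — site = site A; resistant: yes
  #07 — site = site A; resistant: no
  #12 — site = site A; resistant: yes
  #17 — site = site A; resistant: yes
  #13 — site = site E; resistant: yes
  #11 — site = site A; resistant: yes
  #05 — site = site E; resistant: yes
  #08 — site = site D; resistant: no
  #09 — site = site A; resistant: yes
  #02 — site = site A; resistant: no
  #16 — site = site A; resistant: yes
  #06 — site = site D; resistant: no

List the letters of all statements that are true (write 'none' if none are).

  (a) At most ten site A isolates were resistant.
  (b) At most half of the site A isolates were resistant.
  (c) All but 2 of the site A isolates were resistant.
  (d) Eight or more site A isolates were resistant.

|A| = 12, |A ∩ B| = 10, |A ∖ B| = 2.
(a) |A ∩ B| ≤ 10: holds.
(b) |A ∩ B| ≤ |A ∖ B|: fails.
(c) |A ∖ B| = 2: holds.
(d) |A ∩ B| ≥ 8: holds.

(a), (c), (d)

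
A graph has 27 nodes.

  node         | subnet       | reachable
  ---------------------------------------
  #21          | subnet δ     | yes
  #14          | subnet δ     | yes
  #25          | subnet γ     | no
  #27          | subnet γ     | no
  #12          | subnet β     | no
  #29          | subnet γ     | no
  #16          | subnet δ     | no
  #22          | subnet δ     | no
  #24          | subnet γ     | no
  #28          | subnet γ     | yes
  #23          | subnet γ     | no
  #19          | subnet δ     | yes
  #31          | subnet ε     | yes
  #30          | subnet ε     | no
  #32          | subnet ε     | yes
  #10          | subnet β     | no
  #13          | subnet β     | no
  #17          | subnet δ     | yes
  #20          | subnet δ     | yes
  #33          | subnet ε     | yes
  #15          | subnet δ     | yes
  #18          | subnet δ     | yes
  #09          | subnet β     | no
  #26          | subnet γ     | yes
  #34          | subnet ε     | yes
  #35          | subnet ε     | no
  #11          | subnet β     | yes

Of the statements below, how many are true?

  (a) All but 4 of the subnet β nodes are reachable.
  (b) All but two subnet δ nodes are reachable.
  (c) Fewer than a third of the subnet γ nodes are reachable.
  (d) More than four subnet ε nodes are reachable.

(a) subnet β: |A| = 5, |A ∩ B| = 1; needs |A ∖ B| = 4 — true.
(b) subnet δ: |A| = 9, |A ∩ B| = 7; needs |A ∖ B| = 2 — true.
(c) subnet γ: |A| = 7, |A ∩ B| = 2; needs |A ∩ B| / |A| < 1/3 — true.
(d) subnet ε: |A| = 6, |A ∩ B| = 4; needs |A ∩ B| > 4 — false.

3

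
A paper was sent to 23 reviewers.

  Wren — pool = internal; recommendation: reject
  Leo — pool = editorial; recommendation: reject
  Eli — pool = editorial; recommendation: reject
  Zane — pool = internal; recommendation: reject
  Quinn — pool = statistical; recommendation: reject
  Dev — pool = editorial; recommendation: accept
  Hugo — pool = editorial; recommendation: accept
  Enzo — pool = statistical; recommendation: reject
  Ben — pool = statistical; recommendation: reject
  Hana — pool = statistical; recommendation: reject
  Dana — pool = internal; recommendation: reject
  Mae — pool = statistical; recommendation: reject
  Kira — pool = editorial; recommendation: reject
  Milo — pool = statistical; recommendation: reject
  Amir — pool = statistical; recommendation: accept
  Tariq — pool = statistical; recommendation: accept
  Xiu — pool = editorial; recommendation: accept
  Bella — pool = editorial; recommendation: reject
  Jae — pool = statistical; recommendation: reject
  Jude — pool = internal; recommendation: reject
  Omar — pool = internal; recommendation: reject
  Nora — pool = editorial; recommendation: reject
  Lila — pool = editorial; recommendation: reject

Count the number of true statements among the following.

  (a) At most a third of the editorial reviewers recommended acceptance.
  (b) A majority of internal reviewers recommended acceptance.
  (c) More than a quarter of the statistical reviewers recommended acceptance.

1

(a) editorial: |A| = 9, |A ∩ B| = 3; needs |A ∩ B| / |A| ≤ 1/3 — true.
(b) internal: |A| = 5, |A ∩ B| = 0; needs |A ∩ B| > |A ∖ B| — false.
(c) statistical: |A| = 9, |A ∩ B| = 2; needs |A ∩ B| / |A| > 1/4 — false.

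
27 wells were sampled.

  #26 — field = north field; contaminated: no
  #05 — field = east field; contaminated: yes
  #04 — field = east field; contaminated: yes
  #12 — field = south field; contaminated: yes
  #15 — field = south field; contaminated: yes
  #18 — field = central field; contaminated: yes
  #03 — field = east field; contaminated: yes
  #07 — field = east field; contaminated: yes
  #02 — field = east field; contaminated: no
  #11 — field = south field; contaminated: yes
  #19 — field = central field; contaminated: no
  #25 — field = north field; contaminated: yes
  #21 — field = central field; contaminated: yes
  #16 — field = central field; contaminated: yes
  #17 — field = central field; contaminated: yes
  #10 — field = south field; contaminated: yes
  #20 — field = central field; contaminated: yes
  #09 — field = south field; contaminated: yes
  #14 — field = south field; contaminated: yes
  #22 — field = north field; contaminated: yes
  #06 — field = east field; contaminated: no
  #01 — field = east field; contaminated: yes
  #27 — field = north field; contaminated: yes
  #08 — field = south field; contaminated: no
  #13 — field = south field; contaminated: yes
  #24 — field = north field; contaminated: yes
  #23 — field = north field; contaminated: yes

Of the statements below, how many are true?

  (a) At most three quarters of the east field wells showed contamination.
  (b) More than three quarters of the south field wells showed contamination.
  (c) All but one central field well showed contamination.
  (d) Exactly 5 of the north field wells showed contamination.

(a) east field: |A| = 7, |A ∩ B| = 5; needs |A ∩ B| / |A| ≤ 3/4 — true.
(b) south field: |A| = 8, |A ∩ B| = 7; needs |A ∩ B| / |A| > 3/4 — true.
(c) central field: |A| = 6, |A ∩ B| = 5; needs |A ∖ B| = 1 — true.
(d) north field: |A| = 6, |A ∩ B| = 5; needs |A ∩ B| = 5 — true.

4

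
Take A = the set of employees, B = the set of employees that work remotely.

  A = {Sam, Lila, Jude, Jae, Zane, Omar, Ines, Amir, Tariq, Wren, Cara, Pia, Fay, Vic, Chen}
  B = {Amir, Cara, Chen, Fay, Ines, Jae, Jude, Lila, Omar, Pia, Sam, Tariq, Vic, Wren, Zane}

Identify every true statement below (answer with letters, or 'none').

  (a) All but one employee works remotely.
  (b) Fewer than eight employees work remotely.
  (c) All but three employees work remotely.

|A| = 15, |A ∩ B| = 15, |A ∖ B| = 0.
(a) |A ∖ B| = 1: fails.
(b) |A ∩ B| < 8: fails.
(c) |A ∖ B| = 3: fails.

none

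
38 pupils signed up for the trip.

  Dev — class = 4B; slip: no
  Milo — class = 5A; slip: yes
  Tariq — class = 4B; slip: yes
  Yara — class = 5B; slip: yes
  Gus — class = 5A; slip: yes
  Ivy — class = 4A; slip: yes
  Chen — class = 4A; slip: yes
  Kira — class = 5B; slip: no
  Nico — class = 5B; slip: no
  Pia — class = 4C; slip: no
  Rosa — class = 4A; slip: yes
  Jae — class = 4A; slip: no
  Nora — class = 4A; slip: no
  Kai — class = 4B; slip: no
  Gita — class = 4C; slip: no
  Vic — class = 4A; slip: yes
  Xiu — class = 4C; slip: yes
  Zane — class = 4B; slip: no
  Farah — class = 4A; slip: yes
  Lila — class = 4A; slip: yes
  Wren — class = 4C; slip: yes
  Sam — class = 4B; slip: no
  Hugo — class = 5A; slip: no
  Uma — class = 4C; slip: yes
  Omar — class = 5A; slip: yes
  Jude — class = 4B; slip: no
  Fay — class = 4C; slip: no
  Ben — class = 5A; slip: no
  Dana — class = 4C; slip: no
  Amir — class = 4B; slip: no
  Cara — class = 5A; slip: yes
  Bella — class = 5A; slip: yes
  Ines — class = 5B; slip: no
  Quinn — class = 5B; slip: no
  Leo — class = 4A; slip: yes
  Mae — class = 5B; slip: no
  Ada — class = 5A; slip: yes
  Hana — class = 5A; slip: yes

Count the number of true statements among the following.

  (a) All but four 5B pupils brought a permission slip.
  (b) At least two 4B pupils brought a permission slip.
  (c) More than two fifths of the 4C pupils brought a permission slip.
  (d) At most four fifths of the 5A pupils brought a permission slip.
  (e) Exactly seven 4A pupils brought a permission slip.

3

(a) 5B: |A| = 6, |A ∩ B| = 1; needs |A ∖ B| = 4 — false.
(b) 4B: |A| = 7, |A ∩ B| = 1; needs |A ∩ B| ≥ 2 — false.
(c) 4C: |A| = 7, |A ∩ B| = 3; needs |A ∩ B| / |A| > 2/5 — true.
(d) 5A: |A| = 9, |A ∩ B| = 7; needs |A ∩ B| / |A| ≤ 4/5 — true.
(e) 4A: |A| = 9, |A ∩ B| = 7; needs |A ∩ B| = 7 — true.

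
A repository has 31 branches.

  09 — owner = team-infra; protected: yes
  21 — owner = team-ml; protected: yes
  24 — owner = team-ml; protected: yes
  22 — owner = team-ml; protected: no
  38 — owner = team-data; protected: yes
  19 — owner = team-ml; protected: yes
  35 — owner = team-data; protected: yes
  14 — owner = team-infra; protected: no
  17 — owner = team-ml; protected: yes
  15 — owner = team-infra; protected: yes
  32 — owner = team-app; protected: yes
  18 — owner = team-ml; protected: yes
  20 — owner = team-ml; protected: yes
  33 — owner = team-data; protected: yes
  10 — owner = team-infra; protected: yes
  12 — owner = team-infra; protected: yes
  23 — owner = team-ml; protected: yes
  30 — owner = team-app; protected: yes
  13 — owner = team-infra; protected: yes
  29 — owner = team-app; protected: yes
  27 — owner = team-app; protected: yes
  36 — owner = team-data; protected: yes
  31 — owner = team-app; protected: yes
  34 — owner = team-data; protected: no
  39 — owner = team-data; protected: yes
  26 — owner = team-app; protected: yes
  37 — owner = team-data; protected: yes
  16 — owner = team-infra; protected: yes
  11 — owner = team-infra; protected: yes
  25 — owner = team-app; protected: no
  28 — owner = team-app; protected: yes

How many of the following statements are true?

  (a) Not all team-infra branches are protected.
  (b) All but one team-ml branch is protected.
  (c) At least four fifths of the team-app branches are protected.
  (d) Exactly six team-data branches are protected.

4

(a) team-infra: |A| = 8, |A ∩ B| = 7; needs A ⊄ B (|A ∖ B| ≥ 1) — true.
(b) team-ml: |A| = 8, |A ∩ B| = 7; needs |A ∖ B| = 1 — true.
(c) team-app: |A| = 8, |A ∩ B| = 7; needs |A ∩ B| / |A| ≥ 4/5 — true.
(d) team-data: |A| = 7, |A ∩ B| = 6; needs |A ∩ B| = 6 — true.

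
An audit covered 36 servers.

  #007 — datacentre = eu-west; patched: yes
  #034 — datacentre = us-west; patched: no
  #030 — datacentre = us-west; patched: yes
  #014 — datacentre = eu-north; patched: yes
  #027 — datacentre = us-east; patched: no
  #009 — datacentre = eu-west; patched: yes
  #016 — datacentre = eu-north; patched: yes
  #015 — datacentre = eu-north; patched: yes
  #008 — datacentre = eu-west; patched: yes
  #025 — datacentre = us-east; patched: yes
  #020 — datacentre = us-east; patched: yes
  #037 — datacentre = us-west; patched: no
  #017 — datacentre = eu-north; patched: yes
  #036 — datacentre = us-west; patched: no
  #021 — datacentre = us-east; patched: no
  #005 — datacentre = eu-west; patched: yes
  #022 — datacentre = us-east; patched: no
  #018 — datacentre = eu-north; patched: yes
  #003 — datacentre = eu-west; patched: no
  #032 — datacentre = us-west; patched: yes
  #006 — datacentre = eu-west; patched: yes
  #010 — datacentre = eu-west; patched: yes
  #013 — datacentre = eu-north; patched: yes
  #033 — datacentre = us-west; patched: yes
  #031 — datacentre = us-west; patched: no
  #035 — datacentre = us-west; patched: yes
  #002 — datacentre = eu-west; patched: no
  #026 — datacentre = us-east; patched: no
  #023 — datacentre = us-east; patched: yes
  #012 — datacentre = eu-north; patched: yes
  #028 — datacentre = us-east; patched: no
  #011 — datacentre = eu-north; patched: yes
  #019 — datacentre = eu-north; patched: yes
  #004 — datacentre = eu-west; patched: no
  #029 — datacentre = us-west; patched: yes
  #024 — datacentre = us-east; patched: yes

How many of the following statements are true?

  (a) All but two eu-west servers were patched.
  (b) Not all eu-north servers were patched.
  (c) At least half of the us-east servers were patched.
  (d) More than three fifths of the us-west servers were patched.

(a) eu-west: |A| = 9, |A ∩ B| = 6; needs |A ∖ B| = 2 — false.
(b) eu-north: |A| = 9, |A ∩ B| = 9; needs A ⊄ B (|A ∖ B| ≥ 1) — false.
(c) us-east: |A| = 9, |A ∩ B| = 4; needs |A ∩ B| ≥ |A ∖ B| — false.
(d) us-west: |A| = 9, |A ∩ B| = 5; needs |A ∩ B| / |A| > 3/5 — false.

0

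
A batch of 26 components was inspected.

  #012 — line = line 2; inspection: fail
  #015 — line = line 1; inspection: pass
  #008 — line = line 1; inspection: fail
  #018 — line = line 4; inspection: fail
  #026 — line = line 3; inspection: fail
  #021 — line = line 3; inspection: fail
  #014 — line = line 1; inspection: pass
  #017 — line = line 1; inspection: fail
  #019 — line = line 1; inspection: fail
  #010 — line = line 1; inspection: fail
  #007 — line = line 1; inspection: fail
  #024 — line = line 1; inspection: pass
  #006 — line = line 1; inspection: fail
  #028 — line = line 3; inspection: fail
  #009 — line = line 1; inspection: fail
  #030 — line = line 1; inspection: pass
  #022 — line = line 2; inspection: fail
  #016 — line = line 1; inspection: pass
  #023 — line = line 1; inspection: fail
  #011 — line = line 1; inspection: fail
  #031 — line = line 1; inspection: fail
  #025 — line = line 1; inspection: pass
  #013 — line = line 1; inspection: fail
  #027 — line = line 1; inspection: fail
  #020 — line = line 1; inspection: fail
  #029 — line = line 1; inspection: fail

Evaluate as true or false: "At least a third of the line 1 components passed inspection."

The determiner here denotes the relation: |A ∩ B| / |A| ≥ 1/3.
|A| = 20, |A ∩ B| = 6, |A ∖ B| = 14.
|A ∩ B|/|A| = 6/20, so the statement is false.

False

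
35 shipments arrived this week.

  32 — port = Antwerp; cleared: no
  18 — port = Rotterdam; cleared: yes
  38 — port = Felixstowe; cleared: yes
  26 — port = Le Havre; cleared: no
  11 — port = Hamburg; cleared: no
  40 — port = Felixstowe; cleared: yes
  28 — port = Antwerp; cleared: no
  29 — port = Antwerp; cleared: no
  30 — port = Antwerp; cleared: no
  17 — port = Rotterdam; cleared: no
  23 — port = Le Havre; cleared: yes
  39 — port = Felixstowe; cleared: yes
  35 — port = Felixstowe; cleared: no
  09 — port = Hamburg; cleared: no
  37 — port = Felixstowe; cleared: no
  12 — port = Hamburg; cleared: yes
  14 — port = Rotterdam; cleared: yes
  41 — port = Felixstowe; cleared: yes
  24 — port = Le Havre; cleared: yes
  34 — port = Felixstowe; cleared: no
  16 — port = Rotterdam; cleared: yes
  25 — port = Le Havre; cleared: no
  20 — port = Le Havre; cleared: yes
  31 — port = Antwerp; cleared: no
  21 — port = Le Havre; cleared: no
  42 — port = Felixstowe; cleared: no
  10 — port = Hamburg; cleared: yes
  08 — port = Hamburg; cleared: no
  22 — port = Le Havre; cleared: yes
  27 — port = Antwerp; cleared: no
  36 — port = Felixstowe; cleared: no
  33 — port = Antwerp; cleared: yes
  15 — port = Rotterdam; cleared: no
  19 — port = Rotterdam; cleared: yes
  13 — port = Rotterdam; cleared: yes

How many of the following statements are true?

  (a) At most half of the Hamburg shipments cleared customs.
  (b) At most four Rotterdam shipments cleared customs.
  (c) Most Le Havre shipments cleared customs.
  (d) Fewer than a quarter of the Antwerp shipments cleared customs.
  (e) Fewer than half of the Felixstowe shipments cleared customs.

(a) Hamburg: |A| = 5, |A ∩ B| = 2; needs |A ∩ B| ≤ |A ∖ B| — true.
(b) Rotterdam: |A| = 7, |A ∩ B| = 5; needs |A ∩ B| ≤ 4 — false.
(c) Le Havre: |A| = 7, |A ∩ B| = 4; needs |A ∩ B| > |A ∖ B| — true.
(d) Antwerp: |A| = 7, |A ∩ B| = 1; needs |A ∩ B| / |A| < 1/4 — true.
(e) Felixstowe: |A| = 9, |A ∩ B| = 4; needs |A ∩ B| < |A ∖ B| — true.

4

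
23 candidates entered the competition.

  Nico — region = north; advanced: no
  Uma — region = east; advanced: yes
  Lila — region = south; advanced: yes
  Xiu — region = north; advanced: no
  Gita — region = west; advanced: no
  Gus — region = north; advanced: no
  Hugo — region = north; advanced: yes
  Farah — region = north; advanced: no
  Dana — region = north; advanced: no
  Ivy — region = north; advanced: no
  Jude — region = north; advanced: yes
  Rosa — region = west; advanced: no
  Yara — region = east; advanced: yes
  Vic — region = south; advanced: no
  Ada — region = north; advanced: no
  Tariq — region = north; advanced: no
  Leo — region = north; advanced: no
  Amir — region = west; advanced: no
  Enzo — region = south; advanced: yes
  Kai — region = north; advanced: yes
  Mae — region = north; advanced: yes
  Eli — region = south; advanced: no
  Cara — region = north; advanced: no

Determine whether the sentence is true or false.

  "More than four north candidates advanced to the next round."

Truth condition: |A ∩ B| > 4.
A (the restrictor) = {Nico, Xiu, Gus, Hugo, Farah, Dana, Ivy, Jude, Ada, Tariq, Leo, Kai, Mae, Cara}, |A| = 14.
A ∩ B = {Hugo, Jude, Kai, Mae}, so |A ∩ B| = 4.
|A ∩ B| = 4, so the statement is false.

False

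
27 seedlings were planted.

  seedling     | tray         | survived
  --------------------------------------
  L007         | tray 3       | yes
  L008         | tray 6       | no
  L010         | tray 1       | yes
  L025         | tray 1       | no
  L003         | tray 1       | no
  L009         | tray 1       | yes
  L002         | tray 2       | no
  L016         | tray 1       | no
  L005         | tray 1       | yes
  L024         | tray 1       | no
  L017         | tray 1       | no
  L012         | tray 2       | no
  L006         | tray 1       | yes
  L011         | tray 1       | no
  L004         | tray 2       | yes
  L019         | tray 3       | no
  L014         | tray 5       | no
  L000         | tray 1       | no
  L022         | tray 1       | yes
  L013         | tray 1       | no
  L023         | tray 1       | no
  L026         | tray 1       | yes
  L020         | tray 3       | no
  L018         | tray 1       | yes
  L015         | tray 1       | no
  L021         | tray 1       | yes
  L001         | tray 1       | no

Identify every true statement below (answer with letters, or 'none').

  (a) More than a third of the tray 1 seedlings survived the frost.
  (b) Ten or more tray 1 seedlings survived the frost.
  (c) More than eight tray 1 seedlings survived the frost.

|A| = 19, |A ∩ B| = 8, |A ∖ B| = 11.
(a) |A ∩ B| / |A| > 1/3: holds.
(b) |A ∩ B| ≥ 10: fails.
(c) |A ∩ B| > 8: fails.

(a)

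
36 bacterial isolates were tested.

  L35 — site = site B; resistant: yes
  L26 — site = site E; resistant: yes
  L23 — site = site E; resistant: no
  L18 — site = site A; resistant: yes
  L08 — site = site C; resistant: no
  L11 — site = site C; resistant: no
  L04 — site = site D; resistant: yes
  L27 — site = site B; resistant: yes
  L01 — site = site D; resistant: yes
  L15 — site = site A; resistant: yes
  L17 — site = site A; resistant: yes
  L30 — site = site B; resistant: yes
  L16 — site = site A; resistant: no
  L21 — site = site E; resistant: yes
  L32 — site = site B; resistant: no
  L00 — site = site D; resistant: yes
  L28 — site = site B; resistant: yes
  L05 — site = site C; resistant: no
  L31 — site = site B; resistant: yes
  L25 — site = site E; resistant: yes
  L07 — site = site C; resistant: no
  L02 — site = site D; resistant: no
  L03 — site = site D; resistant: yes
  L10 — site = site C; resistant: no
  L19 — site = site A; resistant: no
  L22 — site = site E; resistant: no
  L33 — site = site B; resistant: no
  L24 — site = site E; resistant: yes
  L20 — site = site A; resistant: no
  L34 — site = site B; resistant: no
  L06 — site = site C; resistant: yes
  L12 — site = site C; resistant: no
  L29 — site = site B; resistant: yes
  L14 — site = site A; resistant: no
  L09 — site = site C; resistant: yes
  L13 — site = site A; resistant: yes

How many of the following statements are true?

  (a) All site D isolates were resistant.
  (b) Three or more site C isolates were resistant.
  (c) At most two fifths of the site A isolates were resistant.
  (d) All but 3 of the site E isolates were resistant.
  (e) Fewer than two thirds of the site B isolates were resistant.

0

(a) site D: |A| = 5, |A ∩ B| = 4; needs A ⊆ B, i.e. every element of A is in B (|A ∖ B| = 0) — false.
(b) site C: |A| = 8, |A ∩ B| = 2; needs |A ∩ B| ≥ 3 — false.
(c) site A: |A| = 8, |A ∩ B| = 4; needs |A ∩ B| / |A| ≤ 2/5 — false.
(d) site E: |A| = 6, |A ∩ B| = 4; needs |A ∖ B| = 3 — false.
(e) site B: |A| = 9, |A ∩ B| = 6; needs |A ∩ B| / |A| < 2/3 — false.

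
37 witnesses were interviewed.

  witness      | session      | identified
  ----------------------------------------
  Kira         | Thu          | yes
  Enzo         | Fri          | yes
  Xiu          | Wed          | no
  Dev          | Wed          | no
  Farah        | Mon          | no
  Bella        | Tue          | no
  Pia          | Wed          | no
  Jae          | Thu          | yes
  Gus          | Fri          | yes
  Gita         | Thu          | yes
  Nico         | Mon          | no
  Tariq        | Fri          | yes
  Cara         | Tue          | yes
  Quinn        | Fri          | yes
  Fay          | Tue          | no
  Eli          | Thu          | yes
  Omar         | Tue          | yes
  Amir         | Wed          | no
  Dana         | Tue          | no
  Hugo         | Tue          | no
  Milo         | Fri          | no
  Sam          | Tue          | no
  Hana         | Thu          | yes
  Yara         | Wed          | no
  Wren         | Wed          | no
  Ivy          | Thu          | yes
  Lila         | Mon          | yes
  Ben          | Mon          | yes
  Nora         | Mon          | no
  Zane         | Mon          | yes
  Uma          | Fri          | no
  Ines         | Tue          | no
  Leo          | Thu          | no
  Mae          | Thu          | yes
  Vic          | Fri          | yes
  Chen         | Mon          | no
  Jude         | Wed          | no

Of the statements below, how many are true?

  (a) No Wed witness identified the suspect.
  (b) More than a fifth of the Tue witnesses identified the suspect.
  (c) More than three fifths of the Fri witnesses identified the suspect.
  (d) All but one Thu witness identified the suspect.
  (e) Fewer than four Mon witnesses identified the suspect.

5

(a) Wed: |A| = 7, |A ∩ B| = 0; needs A ∩ B = ∅ (|A ∩ B| = 0) — true.
(b) Tue: |A| = 8, |A ∩ B| = 2; needs |A ∩ B| / |A| > 1/5 — true.
(c) Fri: |A| = 7, |A ∩ B| = 5; needs |A ∩ B| / |A| > 3/5 — true.
(d) Thu: |A| = 8, |A ∩ B| = 7; needs |A ∖ B| = 1 — true.
(e) Mon: |A| = 7, |A ∩ B| = 3; needs |A ∩ B| < 4 — true.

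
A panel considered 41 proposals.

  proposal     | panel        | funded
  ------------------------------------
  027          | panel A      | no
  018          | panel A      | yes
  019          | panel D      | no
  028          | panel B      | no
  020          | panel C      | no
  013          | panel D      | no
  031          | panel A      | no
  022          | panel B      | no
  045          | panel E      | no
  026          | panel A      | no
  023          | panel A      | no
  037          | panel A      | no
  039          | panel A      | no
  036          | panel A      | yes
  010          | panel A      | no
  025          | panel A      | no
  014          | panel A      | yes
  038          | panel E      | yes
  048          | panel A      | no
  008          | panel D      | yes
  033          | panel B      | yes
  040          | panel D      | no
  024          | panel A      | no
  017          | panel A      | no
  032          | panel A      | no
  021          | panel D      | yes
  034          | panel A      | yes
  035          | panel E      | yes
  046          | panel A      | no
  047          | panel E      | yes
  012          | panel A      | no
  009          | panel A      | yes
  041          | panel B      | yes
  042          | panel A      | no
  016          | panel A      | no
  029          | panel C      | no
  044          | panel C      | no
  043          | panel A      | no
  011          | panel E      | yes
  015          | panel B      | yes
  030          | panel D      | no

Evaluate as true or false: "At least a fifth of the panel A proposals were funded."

The determiner here denotes the relation: |A ∩ B| / |A| ≥ 1/5.
|A| = 22, |A ∩ B| = 5, |A ∖ B| = 17.
|A ∩ B|/|A| = 5/22, so the statement is true.

True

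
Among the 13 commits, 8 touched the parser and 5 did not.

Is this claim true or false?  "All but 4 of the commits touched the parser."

'All but 4 of the commits touched the parser' holds iff |A ∖ B| = 4.
|A| = 13, |A ∩ B| = 8, |A ∖ B| = 5.
|A ∖ B| = 5, so the statement is false.

False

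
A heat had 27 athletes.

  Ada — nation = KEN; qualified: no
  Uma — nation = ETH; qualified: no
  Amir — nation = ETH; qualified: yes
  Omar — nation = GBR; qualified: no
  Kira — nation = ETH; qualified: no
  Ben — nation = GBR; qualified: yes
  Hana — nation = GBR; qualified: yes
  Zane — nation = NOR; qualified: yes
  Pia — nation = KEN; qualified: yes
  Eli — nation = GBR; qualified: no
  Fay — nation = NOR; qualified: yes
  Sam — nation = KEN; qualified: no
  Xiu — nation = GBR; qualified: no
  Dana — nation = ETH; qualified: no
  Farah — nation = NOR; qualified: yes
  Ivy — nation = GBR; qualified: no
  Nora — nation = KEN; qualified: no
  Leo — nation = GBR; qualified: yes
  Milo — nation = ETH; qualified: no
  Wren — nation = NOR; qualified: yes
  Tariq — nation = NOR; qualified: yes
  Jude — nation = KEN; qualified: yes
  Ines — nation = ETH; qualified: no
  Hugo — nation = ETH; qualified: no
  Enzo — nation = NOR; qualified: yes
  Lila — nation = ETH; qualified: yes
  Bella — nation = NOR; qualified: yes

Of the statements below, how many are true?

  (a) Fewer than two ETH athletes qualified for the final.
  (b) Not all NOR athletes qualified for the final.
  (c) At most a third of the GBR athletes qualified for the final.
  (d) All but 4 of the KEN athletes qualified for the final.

(a) ETH: |A| = 8, |A ∩ B| = 2; needs |A ∩ B| < 2 — false.
(b) NOR: |A| = 7, |A ∩ B| = 7; needs A ⊄ B (|A ∖ B| ≥ 1) — false.
(c) GBR: |A| = 7, |A ∩ B| = 3; needs |A ∩ B| / |A| ≤ 1/3 — false.
(d) KEN: |A| = 5, |A ∩ B| = 2; needs |A ∖ B| = 4 — false.

0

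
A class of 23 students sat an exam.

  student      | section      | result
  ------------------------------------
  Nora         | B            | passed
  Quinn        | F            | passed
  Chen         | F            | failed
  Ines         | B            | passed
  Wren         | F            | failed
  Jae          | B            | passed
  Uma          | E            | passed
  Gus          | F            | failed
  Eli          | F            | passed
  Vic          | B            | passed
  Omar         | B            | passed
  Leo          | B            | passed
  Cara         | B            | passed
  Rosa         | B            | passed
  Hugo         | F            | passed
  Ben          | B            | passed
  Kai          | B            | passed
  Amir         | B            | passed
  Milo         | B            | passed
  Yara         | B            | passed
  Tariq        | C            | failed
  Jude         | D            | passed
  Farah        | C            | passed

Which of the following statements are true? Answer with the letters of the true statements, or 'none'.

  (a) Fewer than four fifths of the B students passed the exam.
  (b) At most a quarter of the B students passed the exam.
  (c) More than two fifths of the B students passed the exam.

(c)

|A| = 13, |A ∩ B| = 13, |A ∖ B| = 0.
(a) |A ∩ B| / |A| < 4/5: fails.
(b) |A ∩ B| / |A| ≤ 1/4: fails.
(c) |A ∩ B| / |A| > 2/5: holds.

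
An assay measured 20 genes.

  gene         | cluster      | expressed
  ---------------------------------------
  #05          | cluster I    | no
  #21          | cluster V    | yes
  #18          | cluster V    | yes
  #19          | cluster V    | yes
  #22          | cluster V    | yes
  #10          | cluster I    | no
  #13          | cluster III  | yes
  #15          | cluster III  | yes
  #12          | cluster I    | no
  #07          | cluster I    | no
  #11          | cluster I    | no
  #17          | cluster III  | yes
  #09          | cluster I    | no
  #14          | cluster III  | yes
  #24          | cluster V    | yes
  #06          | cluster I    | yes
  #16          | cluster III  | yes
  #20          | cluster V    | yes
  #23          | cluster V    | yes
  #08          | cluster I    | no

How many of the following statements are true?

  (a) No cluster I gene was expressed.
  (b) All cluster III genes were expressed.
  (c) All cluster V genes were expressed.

2

(a) cluster I: |A| = 8, |A ∩ B| = 1; needs A ∩ B = ∅ (|A ∩ B| = 0) — false.
(b) cluster III: |A| = 5, |A ∩ B| = 5; needs A ⊆ B, i.e. every element of A is in B (|A ∖ B| = 0) — true.
(c) cluster V: |A| = 7, |A ∩ B| = 7; needs A ⊆ B, i.e. every element of A is in B (|A ∖ B| = 0) — true.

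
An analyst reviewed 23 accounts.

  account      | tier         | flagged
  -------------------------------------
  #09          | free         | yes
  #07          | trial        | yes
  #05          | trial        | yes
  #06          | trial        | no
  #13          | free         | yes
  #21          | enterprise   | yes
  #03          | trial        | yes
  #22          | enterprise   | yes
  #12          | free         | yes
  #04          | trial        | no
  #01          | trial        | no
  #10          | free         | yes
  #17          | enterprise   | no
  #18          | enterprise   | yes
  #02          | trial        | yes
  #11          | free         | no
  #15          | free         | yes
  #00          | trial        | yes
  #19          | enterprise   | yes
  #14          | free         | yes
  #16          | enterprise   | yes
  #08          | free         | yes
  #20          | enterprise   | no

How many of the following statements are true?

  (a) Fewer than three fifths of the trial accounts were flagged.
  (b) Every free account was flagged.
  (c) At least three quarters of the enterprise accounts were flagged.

0

(a) trial: |A| = 8, |A ∩ B| = 5; needs |A ∩ B| / |A| < 3/5 — false.
(b) free: |A| = 8, |A ∩ B| = 7; needs A ⊆ B, i.e. every element of A is in B (|A ∖ B| = 0) — false.
(c) enterprise: |A| = 7, |A ∩ B| = 5; needs |A ∩ B| / |A| ≥ 3/4 — false.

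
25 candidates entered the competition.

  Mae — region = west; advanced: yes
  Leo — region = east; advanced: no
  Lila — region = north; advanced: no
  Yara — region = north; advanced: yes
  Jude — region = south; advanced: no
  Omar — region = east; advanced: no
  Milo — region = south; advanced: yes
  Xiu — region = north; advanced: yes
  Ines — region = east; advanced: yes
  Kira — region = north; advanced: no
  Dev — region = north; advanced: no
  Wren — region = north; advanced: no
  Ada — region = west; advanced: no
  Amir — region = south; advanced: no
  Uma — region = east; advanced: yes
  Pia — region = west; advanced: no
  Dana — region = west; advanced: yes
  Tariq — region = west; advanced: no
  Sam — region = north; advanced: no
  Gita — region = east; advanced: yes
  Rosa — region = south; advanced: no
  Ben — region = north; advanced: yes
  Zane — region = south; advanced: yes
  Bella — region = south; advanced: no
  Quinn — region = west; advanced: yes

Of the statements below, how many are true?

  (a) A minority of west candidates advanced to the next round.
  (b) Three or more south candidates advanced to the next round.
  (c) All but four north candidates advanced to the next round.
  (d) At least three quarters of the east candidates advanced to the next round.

(a) west: |A| = 6, |A ∩ B| = 3; needs |A ∩ B| < |A ∖ B| — false.
(b) south: |A| = 6, |A ∩ B| = 2; needs |A ∩ B| ≥ 3 — false.
(c) north: |A| = 8, |A ∩ B| = 3; needs |A ∖ B| = 4 — false.
(d) east: |A| = 5, |A ∩ B| = 3; needs |A ∩ B| / |A| ≥ 3/4 — false.

0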